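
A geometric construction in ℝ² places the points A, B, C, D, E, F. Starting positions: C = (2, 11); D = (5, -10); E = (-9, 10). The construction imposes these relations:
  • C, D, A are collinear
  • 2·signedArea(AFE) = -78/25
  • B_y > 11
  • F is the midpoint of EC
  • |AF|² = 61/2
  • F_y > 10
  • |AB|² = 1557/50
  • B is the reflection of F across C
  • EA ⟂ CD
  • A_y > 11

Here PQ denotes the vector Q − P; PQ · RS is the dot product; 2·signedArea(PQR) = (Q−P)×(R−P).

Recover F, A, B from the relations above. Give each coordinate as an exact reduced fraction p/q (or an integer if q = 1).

A = (48/25, 289/25)
B = (15/2, 23/2)
F = (-7/2, 21/2)

1. F_x = -7/2  [F is the midpoint of EC]
2. F_y = 21/2  [F is the midpoint of EC]
   → F = (-7/2, 21/2)
3. A_x = 48/25  [C, D, A are collinear ∩ EA ⟂ CD]
4. A_y = 289/25  [C, D, A are collinear ∩ EA ⟂ CD]
   → A = (48/25, 289/25)
5. B_x = 15/2  [B is the reflection of F across C]
6. B_y = 23/2  [B is the reflection of F across C]
   → B = (15/2, 23/2)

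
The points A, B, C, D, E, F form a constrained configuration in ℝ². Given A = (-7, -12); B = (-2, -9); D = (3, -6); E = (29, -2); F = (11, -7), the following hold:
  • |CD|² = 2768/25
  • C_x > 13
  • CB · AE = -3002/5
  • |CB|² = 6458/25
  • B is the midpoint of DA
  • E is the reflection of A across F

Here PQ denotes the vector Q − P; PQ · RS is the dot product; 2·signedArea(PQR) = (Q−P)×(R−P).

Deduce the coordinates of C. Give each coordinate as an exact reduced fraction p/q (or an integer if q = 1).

C = (67/5, -22/5)

1. C_x = 67/5  [line -36·x + -10·y + 2192/5 = 0 ∩ |CD|² = 2768/25]
2. C_y = -22/5  [line -36·x + -10·y + 2192/5 = 0 ∩ |CD|² = 2768/25]
   → C = (67/5, -22/5)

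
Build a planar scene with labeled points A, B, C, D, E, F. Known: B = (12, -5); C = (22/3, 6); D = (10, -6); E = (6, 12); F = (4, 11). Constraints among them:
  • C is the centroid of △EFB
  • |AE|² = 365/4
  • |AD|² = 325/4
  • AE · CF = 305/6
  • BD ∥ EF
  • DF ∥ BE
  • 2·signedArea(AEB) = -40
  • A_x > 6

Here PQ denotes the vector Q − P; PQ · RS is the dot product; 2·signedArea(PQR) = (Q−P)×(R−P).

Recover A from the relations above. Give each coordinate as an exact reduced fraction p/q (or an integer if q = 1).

1. A_x = 7  [AE · CF = 305/6 ∩ 2·signedArea(AEB) = -40]
2. A_y = 5/2  [AE · CF = 305/6 ∩ 2·signedArea(AEB) = -40]
   → A = (7, 5/2)

A = (7, 5/2)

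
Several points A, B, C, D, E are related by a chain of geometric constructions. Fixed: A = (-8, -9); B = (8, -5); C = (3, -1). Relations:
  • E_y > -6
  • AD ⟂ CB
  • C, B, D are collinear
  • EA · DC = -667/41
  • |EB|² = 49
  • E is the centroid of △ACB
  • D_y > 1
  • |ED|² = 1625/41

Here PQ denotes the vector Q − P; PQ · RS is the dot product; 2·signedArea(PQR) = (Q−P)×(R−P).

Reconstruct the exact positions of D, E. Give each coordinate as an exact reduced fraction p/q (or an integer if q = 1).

D = (8/41, 51/41)
E = (1, -5)

1. D_x = 8/41  [C, B, D are collinear ∩ AD ⟂ CB]
2. D_y = 51/41  [C, B, D are collinear ∩ AD ⟂ CB]
   → D = (8/41, 51/41)
3. E_x = 1  [E is the centroid of △ACB]
4. E_y = -5  [E is the centroid of △ACB]
   → E = (1, -5)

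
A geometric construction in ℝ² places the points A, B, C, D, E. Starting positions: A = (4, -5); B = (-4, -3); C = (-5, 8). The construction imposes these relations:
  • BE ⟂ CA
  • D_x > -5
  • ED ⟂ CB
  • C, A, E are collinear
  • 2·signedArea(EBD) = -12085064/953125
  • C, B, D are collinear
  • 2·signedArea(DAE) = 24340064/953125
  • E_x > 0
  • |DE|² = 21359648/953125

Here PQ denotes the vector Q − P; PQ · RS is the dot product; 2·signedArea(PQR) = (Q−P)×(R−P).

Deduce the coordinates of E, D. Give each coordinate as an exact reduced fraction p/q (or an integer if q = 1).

1. E_x = 59/125  [C, A, E are collinear ∩ BE ⟂ CA]
2. E_y = 12/125  [C, A, E are collinear ∩ BE ⟂ CA]
   → E = (59/125, 12/125)
3. D_x = -32349/7625  [C, B, D are collinear ∩ ED ⟂ CB]
4. D_y = -2536/7625  [C, B, D are collinear ∩ ED ⟂ CB]
   → D = (-32349/7625, -2536/7625)

D = (-32349/7625, -2536/7625)
E = (59/125, 12/125)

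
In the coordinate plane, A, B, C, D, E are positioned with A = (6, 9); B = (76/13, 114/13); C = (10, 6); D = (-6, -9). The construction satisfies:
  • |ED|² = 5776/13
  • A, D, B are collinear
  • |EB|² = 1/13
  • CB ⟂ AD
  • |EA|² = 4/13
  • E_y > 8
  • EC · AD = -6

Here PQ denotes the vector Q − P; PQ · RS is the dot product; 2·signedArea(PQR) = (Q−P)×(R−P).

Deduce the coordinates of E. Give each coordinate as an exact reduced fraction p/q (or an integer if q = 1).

E = (74/13, 111/13)

1. E_x = 74/13  [line 12·x + 18·y + -222 = 0 ∩ |EB|² = 1/13]
2. E_y = 111/13  [line 12·x + 18·y + -222 = 0 ∩ |EB|² = 1/13]
   → E = (74/13, 111/13)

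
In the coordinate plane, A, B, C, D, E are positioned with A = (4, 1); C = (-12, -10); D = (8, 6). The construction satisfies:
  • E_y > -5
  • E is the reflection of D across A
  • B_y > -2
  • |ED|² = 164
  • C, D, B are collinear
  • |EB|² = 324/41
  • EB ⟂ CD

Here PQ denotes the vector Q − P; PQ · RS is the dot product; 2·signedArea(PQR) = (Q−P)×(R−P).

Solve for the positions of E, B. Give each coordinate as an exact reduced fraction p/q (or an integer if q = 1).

1. E_x = 0  [E is the reflection of D across A]
2. E_y = -4  [E is the reflection of D across A]
   → E = (0, -4)
3. B_x = -72/41  [C, D, B are collinear ∩ EB ⟂ CD]
4. B_y = -74/41  [C, D, B are collinear ∩ EB ⟂ CD]
   → B = (-72/41, -74/41)

B = (-72/41, -74/41)
E = (0, -4)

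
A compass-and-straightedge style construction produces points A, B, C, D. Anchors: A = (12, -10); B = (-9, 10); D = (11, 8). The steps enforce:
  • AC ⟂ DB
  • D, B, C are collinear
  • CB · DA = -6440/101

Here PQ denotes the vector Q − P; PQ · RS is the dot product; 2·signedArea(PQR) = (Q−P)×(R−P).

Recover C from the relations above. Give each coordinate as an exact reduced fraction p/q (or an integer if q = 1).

1. C_x = 1391/101  [D, B, C are collinear ∩ AC ⟂ DB]
2. C_y = 780/101  [D, B, C are collinear ∩ AC ⟂ DB]
   → C = (1391/101, 780/101)

C = (1391/101, 780/101)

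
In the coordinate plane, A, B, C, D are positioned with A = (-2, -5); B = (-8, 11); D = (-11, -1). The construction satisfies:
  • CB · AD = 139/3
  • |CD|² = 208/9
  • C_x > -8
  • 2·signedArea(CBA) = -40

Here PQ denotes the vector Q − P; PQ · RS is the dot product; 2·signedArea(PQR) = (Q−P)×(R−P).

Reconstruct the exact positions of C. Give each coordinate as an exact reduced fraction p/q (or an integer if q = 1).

C = (-7, 5/3)

1. C_x = -7  [CB · AD = 139/3 ∩ 2·signedArea(CBA) = -40]
2. C_y = 5/3  [CB · AD = 139/3 ∩ 2·signedArea(CBA) = -40]
   → C = (-7, 5/3)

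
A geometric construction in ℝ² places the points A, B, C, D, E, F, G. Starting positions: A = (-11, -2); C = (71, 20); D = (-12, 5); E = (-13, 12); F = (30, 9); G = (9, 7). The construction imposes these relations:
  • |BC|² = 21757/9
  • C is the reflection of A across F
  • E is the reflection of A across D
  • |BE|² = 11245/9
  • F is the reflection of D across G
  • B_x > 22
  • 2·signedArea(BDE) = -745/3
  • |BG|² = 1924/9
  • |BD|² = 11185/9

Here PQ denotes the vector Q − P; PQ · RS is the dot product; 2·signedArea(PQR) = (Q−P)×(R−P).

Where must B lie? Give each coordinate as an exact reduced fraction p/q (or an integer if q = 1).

B = (67/3, 13)

1. B_x = 67/3  [line -7·x + -1·y + 508/3 = 0 ∩ |BE|² = 11245/9]
2. B_y = 13  [line -7·x + -1·y + 508/3 = 0 ∩ |BE|² = 11245/9]
   → B = (67/3, 13)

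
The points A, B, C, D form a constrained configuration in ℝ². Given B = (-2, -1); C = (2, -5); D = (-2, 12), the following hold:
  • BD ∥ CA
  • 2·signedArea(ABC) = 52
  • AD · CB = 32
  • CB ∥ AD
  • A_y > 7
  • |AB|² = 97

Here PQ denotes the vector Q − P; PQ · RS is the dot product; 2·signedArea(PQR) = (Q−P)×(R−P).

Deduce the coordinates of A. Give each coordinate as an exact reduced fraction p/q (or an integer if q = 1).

1. A_x = 2  [CB ∥ AD ∩ BD ∥ CA]
2. A_y = 8  [CB ∥ AD ∩ BD ∥ CA]
   → A = (2, 8)

A = (2, 8)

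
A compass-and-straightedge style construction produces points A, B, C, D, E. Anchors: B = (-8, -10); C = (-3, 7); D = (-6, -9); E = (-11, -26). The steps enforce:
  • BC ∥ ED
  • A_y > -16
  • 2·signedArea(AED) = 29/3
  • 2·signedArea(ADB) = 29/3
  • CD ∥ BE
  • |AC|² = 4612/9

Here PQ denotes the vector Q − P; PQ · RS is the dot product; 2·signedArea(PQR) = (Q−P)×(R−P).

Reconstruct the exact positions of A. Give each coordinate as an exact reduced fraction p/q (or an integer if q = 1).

A = (-25/3, -15)

1. A_x = -25/3  [2·signedArea(ADB) = 29/3 ∩ 2·signedArea(AED) = 29/3]
2. A_y = -15  [2·signedArea(ADB) = 29/3 ∩ 2·signedArea(AED) = 29/3]
   → A = (-25/3, -15)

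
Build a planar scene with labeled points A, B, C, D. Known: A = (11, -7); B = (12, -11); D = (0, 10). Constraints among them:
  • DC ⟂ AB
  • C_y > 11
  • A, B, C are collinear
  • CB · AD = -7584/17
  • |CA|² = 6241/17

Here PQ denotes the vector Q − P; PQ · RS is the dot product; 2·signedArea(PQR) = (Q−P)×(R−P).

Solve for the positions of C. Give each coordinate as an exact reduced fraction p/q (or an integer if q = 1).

C = (108/17, 197/17)

1. C_x = 108/17  [A, B, C are collinear ∩ DC ⟂ AB]
2. C_y = 197/17  [A, B, C are collinear ∩ DC ⟂ AB]
   → C = (108/17, 197/17)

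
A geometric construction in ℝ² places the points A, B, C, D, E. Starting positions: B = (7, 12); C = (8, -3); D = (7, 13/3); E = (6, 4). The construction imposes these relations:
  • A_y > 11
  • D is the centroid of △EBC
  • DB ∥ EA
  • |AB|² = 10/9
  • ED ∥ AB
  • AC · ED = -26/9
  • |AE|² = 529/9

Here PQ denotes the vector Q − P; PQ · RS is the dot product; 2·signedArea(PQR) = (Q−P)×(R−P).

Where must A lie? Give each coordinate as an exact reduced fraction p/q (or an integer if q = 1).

1. A_x = 6  [ED ∥ AB ∩ DB ∥ EA]
2. A_y = 35/3  [ED ∥ AB ∩ DB ∥ EA]
   → A = (6, 35/3)

A = (6, 35/3)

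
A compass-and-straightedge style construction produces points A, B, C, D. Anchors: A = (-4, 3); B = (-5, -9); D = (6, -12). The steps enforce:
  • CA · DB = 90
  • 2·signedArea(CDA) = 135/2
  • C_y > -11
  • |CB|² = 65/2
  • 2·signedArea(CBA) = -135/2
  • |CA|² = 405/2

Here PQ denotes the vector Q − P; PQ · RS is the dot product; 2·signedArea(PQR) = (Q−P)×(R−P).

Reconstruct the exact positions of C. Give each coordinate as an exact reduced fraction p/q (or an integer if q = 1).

C = (1/2, -21/2)

1. C_x = 1/2  [2·signedArea(CBA) = -135/2 ∩ CA · DB = 90]
2. C_y = -21/2  [2·signedArea(CBA) = -135/2 ∩ CA · DB = 90]
   → C = (1/2, -21/2)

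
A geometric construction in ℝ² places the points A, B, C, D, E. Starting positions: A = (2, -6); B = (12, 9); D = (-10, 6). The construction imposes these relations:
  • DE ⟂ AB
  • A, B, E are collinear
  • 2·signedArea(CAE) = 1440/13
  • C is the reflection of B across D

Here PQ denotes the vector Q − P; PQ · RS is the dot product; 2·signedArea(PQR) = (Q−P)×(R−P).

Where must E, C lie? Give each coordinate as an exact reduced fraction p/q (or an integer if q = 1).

1. E_x = 50/13  [A, B, E are collinear ∩ DE ⟂ AB]
2. E_y = -42/13  [A, B, E are collinear ∩ DE ⟂ AB]
   → E = (50/13, -42/13)
3. C_x = -32  [C is the reflection of B across D]
4. C_y = 3  [C is the reflection of B across D]
   → C = (-32, 3)

C = (-32, 3)
E = (50/13, -42/13)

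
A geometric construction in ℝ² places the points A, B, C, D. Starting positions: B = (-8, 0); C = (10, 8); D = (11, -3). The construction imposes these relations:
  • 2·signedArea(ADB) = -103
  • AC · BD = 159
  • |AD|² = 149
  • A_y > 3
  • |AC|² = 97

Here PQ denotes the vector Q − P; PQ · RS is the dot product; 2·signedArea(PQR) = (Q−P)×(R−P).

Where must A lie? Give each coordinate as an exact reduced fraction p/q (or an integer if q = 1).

A = (1, 4)

1. A_x = 1  [AC · BD = 159 ∩ 2·signedArea(ADB) = -103]
2. A_y = 4  [AC · BD = 159 ∩ 2·signedArea(ADB) = -103]
   → A = (1, 4)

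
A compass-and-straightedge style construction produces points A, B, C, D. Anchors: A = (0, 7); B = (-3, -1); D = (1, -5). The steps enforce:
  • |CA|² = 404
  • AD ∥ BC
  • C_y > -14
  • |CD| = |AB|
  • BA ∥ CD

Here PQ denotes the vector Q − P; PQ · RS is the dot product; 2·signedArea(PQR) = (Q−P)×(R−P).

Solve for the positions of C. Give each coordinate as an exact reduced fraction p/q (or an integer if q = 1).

1. C_x = -2  [BA ∥ CD ∩ AD ∥ BC]
2. C_y = -13  [BA ∥ CD ∩ AD ∥ BC]
   → C = (-2, -13)

C = (-2, -13)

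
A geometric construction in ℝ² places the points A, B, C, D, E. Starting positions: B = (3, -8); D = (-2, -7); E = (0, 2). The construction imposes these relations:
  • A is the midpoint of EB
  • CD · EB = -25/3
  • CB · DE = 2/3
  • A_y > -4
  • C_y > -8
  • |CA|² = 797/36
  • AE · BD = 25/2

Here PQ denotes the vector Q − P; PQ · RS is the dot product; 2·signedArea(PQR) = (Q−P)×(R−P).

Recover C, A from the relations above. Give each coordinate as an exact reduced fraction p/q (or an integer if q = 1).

A = (3/2, -3)
C = (-1/3, -22/3)

1. C_x = -1/3  [CD · EB = -25/3 ∩ CB · DE = 2/3]
2. C_y = -22/3  [CD · EB = -25/3 ∩ CB · DE = 2/3]
   → C = (-1/3, -22/3)
3. A_x = 3/2  [A is the midpoint of EB]
4. A_y = -3  [A is the midpoint of EB]
   → A = (3/2, -3)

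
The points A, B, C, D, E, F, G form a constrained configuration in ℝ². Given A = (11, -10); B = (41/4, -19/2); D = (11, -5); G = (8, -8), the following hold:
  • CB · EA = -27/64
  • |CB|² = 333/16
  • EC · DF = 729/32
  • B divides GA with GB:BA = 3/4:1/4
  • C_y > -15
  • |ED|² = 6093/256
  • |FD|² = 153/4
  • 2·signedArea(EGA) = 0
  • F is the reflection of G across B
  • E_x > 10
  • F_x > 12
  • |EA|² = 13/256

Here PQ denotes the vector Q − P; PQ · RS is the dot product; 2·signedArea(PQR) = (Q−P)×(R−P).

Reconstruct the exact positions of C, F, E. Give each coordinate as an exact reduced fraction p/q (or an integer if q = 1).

C = (19/2, -14)
E = (173/16, -79/8)
F = (25/2, -11)

1. F_x = 25/2  [F is the reflection of G across B]
2. F_y = -11  [F is the reflection of G across B]
   → F = (25/2, -11)
3. E_x = 173/16  [line 2·x + 3·y + 8 = 0 ∩ |ED|² = 6093/256]
4. E_y = -79/8  [line 2·x + 3·y + 8 = 0 ∩ |ED|² = 6093/256]
   → E = (173/16, -79/8)
5. C_x = 19/2  [CB · EA = -27/64 ∩ EC · DF = 729/32]
6. C_y = -14  [CB · EA = -27/64 ∩ EC · DF = 729/32]
   → C = (19/2, -14)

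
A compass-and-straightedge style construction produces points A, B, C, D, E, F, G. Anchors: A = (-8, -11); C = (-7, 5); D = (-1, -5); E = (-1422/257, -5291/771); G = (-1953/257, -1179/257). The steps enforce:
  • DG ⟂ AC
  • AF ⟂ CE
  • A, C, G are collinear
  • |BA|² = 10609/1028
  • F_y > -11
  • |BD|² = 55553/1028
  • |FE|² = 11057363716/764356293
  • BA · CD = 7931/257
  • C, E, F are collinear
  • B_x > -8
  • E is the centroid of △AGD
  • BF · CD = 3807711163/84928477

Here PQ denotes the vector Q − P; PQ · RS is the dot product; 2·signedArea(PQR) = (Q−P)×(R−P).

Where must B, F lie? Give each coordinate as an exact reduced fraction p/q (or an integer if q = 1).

B = (-4009/514, -2003/257)
F = (-1674212/330461, -3515185/330461)

1. B_x = -4009/514  [line -6·x + 10·y + 8003/257 = 0 ∩ |BA|² = 10609/1028]
2. B_y = -2003/257  [line -6·x + 10·y + 8003/257 = 0 ∩ |BA|² = 10609/1028]
   → B = (-4009/514, -2003/257)
3. F_x = -1674212/330461  [BF · CD = 3807711163/84928477 ∩ C, E, F are collinear]
4. F_y = -3515185/330461  [BF · CD = 3807711163/84928477 ∩ C, E, F are collinear]
   → F = (-1674212/330461, -3515185/330461)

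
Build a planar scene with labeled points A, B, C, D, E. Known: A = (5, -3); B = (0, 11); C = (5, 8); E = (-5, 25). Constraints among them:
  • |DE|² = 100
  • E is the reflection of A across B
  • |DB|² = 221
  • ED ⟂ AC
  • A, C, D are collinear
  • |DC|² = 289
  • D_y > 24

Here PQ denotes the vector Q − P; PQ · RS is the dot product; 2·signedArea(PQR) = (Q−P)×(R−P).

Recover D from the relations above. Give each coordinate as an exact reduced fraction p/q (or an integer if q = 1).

1. D_x = 5  [A, C, D are collinear ∩ ED ⟂ AC]
2. D_y = 25  [A, C, D are collinear ∩ ED ⟂ AC]
   → D = (5, 25)

D = (5, 25)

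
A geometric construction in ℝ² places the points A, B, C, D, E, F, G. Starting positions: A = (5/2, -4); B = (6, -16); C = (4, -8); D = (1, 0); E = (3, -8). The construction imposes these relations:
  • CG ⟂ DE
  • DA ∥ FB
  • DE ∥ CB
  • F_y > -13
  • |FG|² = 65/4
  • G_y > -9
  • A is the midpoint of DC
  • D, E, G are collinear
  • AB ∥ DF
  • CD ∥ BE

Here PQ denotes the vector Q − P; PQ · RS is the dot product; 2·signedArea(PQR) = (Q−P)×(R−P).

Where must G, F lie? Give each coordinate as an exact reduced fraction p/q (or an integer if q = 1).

1. G_x = 52/17  [D, E, G are collinear ∩ CG ⟂ DE]
2. G_y = -140/17  [D, E, G are collinear ∩ CG ⟂ DE]
   → G = (52/17, -140/17)
3. F_x = 9/2  [DA ∥ FB ∩ AB ∥ DF]
4. F_y = -12  [DA ∥ FB ∩ AB ∥ DF]
   → F = (9/2, -12)

F = (9/2, -12)
G = (52/17, -140/17)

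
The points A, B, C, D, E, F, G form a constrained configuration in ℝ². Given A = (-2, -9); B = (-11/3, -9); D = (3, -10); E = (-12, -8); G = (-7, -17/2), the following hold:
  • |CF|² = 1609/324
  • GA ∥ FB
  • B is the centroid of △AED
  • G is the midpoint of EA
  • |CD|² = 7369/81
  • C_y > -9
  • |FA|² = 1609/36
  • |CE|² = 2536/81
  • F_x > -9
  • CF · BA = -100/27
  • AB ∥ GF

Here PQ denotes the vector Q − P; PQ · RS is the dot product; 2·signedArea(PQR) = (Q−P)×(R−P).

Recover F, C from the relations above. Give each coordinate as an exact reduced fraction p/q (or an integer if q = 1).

1. F_x = -26/3  [GA ∥ FB ∩ AB ∥ GF]
2. F_y = -17/2  [GA ∥ FB ∩ AB ∥ GF]
   → F = (-26/3, -17/2)
3. C_x = -58/9  [CF · BA = -100/27]
4. C_y = -26/3  [|CD|² = 7369/81]
   → C = (-58/9, -26/3)

C = (-58/9, -26/3)
F = (-26/3, -17/2)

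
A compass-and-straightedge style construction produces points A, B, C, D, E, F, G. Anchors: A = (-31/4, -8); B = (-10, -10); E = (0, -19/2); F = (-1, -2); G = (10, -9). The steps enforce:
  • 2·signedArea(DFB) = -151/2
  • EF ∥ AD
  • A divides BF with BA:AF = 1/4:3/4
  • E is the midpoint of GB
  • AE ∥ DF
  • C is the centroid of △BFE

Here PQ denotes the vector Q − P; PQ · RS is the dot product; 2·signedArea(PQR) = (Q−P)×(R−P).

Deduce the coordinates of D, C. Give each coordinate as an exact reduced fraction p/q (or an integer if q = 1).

1. D_x = -35/4  [AE ∥ DF ∩ EF ∥ AD]
2. D_y = -1/2  [AE ∥ DF ∩ EF ∥ AD]
   → D = (-35/4, -1/2)
3. C_x = -11/3  [C is the centroid of △BFE]
4. C_y = -43/6  [C is the centroid of △BFE]
   → C = (-11/3, -43/6)

C = (-11/3, -43/6)
D = (-35/4, -1/2)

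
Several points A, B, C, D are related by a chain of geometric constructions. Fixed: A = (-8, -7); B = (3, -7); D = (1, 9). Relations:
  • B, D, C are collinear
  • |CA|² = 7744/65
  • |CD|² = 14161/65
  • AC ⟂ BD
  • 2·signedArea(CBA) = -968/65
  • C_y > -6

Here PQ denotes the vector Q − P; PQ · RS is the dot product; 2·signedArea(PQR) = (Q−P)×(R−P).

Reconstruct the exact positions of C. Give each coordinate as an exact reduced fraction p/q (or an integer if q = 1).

1. C_x = 184/65  [B, D, C are collinear ∩ AC ⟂ BD]
2. C_y = -367/65  [B, D, C are collinear ∩ AC ⟂ BD]
   → C = (184/65, -367/65)

C = (184/65, -367/65)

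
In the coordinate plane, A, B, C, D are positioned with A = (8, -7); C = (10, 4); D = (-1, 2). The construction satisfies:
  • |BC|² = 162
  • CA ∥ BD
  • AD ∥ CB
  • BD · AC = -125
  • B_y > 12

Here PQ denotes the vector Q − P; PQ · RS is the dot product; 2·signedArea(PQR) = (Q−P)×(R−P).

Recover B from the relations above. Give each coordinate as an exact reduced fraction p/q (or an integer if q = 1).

B = (1, 13)

1. B_x = 1  [CA ∥ BD ∩ AD ∥ CB]
2. B_y = 13  [CA ∥ BD ∩ AD ∥ CB]
   → B = (1, 13)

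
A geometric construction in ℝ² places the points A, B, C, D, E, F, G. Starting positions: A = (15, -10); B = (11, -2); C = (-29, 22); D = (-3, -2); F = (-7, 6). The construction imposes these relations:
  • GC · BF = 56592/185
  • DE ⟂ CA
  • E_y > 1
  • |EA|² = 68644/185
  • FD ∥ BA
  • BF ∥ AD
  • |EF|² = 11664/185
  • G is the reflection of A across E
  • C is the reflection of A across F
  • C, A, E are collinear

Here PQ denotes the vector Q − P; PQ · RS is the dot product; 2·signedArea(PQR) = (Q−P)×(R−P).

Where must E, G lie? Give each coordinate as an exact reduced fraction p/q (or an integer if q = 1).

1. E_x = -107/185  [C, A, E are collinear ∩ DE ⟂ CA]
2. E_y = 246/185  [C, A, E are collinear ∩ DE ⟂ CA]
   → E = (-107/185, 246/185)
3. G_x = -2989/185  [G is the reflection of A across E]
4. G_y = 2342/185  [G is the reflection of A across E]
   → G = (-2989/185, 2342/185)

E = (-107/185, 246/185)
G = (-2989/185, 2342/185)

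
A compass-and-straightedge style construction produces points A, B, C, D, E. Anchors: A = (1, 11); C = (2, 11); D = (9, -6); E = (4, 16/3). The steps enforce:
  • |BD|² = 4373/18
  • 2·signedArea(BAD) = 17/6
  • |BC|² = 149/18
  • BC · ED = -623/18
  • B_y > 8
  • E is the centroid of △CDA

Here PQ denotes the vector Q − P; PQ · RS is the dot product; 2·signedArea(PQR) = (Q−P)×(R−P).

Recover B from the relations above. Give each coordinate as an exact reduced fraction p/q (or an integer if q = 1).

1. B_x = 5/2  [BC · ED = -623/18 ∩ 2·signedArea(BAD) = 17/6]
2. B_y = 49/6  [BC · ED = -623/18 ∩ 2·signedArea(BAD) = 17/6]
   → B = (5/2, 49/6)

B = (5/2, 49/6)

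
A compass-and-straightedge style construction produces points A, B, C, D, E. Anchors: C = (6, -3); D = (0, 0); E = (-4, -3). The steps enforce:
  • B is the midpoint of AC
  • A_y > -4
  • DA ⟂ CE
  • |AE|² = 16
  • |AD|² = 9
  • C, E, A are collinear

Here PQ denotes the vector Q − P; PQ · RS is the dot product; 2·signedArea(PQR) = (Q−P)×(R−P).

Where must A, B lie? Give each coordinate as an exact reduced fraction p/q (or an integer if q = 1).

1. A_x = 0  [C, E, A are collinear ∩ DA ⟂ CE]
2. A_y = -3  [C, E, A are collinear ∩ DA ⟂ CE]
   → A = (0, -3)
3. B_x = 3  [B is the midpoint of AC]
4. B_y = -3  [B is the midpoint of AC]
   → B = (3, -3)

A = (0, -3)
B = (3, -3)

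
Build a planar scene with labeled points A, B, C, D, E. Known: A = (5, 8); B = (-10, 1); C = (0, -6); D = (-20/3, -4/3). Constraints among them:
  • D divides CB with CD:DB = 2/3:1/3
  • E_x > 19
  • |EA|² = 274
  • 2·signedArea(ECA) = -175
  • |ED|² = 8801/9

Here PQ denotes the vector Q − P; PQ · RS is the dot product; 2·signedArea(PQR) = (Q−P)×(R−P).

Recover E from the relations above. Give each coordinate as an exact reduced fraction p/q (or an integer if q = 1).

E = (20, 15)

1. E_x = 20  [line -14·x + 5·y + 205 = 0 ∩ |EA|² = 274]
2. E_y = 15  [line -14·x + 5·y + 205 = 0 ∩ |EA|² = 274]
   → E = (20, 15)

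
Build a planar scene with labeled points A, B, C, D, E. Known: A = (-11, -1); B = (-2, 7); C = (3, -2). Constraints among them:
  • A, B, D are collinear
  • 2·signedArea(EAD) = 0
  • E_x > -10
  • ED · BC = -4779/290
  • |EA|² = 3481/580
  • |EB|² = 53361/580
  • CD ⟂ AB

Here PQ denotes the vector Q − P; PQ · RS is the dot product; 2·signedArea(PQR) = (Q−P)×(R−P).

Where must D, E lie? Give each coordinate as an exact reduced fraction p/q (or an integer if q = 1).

D = (-533/145, 799/145)
E = (-2659/290, 91/145)

1. D_x = -533/145  [A, B, D are collinear ∩ CD ⟂ AB]
2. D_y = 799/145  [A, B, D are collinear ∩ CD ⟂ AB]
   → D = (-533/145, 799/145)
3. E_x = -2659/290  [2·signedArea(EAD) = 0 ∩ ED · BC = -4779/290]
4. E_y = 91/145  [2·signedArea(EAD) = 0 ∩ ED · BC = -4779/290]
   → E = (-2659/290, 91/145)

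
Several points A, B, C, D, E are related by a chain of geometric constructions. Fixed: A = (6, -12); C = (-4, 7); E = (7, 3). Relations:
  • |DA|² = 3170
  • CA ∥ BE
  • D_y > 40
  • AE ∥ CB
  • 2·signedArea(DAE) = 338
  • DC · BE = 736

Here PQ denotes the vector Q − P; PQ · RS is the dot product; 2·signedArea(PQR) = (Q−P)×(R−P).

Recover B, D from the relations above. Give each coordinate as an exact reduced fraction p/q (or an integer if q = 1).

B = (-3, 22)
D = (-13, 41)

1. B_x = -3  [CA ∥ BE ∩ AE ∥ CB]
2. B_y = 22  [CA ∥ BE ∩ AE ∥ CB]
   → B = (-3, 22)
3. D_x = -13  [2·signedArea(DAE) = 338 ∩ DC · BE = 736]
4. D_y = 41  [2·signedArea(DAE) = 338 ∩ DC · BE = 736]
   → D = (-13, 41)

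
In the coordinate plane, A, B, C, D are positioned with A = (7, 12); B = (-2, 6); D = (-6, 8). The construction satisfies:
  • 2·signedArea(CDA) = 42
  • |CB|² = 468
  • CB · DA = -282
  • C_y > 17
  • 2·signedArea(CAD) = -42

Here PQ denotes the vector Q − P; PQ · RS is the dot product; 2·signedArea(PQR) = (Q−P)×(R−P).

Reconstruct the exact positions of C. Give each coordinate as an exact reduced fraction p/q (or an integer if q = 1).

C = (16, 18)

1. C_x = 16  [2·signedArea(CAD) = -42 ∩ CB · DA = -282]
2. C_y = 18  [2·signedArea(CAD) = -42 ∩ CB · DA = -282]
   → C = (16, 18)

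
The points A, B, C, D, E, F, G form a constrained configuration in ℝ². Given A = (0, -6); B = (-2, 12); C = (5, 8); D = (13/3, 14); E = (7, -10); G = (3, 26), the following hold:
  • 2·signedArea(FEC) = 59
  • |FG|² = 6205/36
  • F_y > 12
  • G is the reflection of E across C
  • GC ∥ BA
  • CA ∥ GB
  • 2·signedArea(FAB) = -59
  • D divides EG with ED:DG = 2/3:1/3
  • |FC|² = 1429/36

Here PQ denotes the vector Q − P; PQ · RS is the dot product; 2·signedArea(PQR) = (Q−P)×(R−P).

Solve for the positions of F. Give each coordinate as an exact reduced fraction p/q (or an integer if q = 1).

F = (7/6, 13)

1. F_x = 7/6  [line -18·x + -2·y + 47 = 0 ∩ |FC|² = 1429/36]
2. F_y = 13  [line -18·x + -2·y + 47 = 0 ∩ |FC|² = 1429/36]
   → F = (7/6, 13)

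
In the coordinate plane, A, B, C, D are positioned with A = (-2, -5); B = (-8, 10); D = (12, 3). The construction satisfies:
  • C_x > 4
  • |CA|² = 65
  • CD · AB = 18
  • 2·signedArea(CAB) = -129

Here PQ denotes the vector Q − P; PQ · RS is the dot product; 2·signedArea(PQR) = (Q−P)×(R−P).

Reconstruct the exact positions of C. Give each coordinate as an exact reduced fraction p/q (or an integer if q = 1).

C = (5, -1)

1. C_x = 5  [2·signedArea(CAB) = -129 ∩ CD · AB = 18]
2. C_y = -1  [2·signedArea(CAB) = -129 ∩ CD · AB = 18]
   → C = (5, -1)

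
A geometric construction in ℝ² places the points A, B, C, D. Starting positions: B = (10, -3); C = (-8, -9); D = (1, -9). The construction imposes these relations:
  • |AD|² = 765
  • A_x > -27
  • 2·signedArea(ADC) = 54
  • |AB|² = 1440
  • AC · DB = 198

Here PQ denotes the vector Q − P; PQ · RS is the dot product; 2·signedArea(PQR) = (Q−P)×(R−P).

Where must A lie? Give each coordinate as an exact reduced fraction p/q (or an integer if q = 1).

1. A_x = -26  [AC · DB = 198 ∩ 2·signedArea(ADC) = 54]
2. A_y = -15  [AC · DB = 198 ∩ 2·signedArea(ADC) = 54]
   → A = (-26, -15)

A = (-26, -15)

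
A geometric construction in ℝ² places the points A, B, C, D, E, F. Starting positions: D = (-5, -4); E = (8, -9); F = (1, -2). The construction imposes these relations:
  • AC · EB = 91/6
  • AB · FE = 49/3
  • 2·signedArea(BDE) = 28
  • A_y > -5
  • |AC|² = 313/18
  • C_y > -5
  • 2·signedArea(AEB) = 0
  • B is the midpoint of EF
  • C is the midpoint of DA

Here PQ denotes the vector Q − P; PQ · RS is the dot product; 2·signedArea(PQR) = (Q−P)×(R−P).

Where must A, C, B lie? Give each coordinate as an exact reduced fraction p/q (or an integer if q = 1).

1. B_x = 9/2  [B is the midpoint of EF]
2. B_y = -11/2  [B is the midpoint of EF]
   → B = (9/2, -11/2)
3. A_x = 10/3  [2·signedArea(AEB) = 0 ∩ AB · FE = 49/3]
4. A_y = -13/3  [2·signedArea(AEB) = 0 ∩ AB · FE = 49/3]
   → A = (10/3, -13/3)
5. C_x = -5/6  [C is the midpoint of DA]
6. C_y = -25/6  [C is the midpoint of DA]
   → C = (-5/6, -25/6)

A = (10/3, -13/3)
B = (9/2, -11/2)
C = (-5/6, -25/6)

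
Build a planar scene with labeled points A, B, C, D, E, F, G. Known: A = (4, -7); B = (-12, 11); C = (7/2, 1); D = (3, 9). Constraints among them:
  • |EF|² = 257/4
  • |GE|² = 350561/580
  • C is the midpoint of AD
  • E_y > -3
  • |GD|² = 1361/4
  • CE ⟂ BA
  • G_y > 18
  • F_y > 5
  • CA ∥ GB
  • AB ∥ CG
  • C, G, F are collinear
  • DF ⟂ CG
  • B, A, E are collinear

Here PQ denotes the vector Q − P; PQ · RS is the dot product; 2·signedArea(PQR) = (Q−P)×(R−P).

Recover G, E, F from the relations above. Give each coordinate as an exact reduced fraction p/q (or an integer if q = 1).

1. G_x = -25/2  [CA ∥ GB ∩ AB ∥ CG]
2. G_y = 19  [CA ∥ GB ∩ AB ∥ CG]
   → G = (-25/2, 19)
3. E_x = -28/145  [B, A, E are collinear ∩ CE ⟂ BA]
4. E_y = -331/145  [B, A, E are collinear ∩ CE ⟂ BA]
   → E = (-28/145, -331/145)
5. F_x = -201/290  [C, G, F are collinear ∩ DF ⟂ CG]
6. F_y = 829/145  [C, G, F are collinear ∩ DF ⟂ CG]
   → F = (-201/290, 829/145)

E = (-28/145, -331/145)
F = (-201/290, 829/145)
G = (-25/2, 19)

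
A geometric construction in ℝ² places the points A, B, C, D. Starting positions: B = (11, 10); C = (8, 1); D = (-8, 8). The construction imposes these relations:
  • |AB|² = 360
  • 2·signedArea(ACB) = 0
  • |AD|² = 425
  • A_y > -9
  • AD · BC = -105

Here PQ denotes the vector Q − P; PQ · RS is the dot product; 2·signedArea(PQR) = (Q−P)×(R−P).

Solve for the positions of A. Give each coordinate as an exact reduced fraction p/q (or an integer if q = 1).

1. A_x = 5  [2·signedArea(ACB) = 0 ∩ AD · BC = -105]
2. A_y = -8  [2·signedArea(ACB) = 0 ∩ AD · BC = -105]
   → A = (5, -8)

A = (5, -8)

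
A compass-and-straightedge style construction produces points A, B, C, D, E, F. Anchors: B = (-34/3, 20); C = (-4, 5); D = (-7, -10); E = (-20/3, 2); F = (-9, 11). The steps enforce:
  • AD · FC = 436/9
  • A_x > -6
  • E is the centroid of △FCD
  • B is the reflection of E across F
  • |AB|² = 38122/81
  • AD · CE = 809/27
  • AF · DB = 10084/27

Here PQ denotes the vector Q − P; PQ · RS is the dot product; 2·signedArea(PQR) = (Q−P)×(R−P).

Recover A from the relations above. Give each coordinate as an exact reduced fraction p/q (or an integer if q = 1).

1. A_x = -53/9  [AD · FC = 436/9 ∩ AF · DB = 10084/27]
2. A_y = -1  [AD · FC = 436/9 ∩ AF · DB = 10084/27]
   → A = (-53/9, -1)

A = (-53/9, -1)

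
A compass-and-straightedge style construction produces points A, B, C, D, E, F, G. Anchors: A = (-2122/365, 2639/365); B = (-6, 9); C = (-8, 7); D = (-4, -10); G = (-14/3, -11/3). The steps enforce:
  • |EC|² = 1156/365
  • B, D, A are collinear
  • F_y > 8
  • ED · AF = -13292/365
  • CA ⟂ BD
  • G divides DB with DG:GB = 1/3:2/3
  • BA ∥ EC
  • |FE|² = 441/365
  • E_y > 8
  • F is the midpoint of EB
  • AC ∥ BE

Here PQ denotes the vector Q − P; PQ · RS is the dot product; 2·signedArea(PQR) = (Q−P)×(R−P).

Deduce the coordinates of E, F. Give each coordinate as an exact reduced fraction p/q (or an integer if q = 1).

E = (-2988/365, 3201/365)
F = (-2589/365, 3243/365)

1. E_x = -2988/365  [BA ∥ EC ∩ AC ∥ BE]
2. E_y = 3201/365  [BA ∥ EC ∩ AC ∥ BE]
   → E = (-2988/365, 3201/365)
3. F_x = -2589/365  [F is the midpoint of EB]
4. F_y = 3243/365  [F is the midpoint of EB]
   → F = (-2589/365, 3243/365)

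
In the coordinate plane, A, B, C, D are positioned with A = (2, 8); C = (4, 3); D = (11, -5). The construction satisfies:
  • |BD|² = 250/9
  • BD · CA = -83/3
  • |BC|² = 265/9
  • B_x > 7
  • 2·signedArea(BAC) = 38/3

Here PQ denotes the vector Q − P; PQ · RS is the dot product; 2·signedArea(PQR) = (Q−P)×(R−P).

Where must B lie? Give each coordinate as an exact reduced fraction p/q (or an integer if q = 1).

1. B_x = 8  [BD · CA = -83/3 ∩ 2·signedArea(BAC) = 38/3]
2. B_y = -2/3  [BD · CA = -83/3 ∩ 2·signedArea(BAC) = 38/3]
   → B = (8, -2/3)

B = (8, -2/3)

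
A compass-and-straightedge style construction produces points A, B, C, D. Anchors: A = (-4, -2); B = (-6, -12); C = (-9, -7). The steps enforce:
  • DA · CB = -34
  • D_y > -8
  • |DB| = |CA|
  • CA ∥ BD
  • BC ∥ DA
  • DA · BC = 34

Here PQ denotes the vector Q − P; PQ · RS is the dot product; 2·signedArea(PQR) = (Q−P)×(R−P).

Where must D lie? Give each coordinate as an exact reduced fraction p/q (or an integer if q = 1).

1. D_x = -1  [BC ∥ DA ∩ CA ∥ BD]
2. D_y = -7  [BC ∥ DA ∩ CA ∥ BD]
   → D = (-1, -7)

D = (-1, -7)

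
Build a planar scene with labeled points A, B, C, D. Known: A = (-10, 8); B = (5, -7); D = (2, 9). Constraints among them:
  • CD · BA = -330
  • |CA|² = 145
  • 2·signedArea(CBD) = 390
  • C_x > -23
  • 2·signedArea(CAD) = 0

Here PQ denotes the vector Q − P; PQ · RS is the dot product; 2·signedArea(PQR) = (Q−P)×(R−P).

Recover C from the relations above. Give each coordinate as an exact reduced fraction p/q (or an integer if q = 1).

C = (-22, 7)

1. C_x = -22  [2·signedArea(CAD) = 0 ∩ CD · BA = -330]
2. C_y = 7  [2·signedArea(CAD) = 0 ∩ CD · BA = -330]
   → C = (-22, 7)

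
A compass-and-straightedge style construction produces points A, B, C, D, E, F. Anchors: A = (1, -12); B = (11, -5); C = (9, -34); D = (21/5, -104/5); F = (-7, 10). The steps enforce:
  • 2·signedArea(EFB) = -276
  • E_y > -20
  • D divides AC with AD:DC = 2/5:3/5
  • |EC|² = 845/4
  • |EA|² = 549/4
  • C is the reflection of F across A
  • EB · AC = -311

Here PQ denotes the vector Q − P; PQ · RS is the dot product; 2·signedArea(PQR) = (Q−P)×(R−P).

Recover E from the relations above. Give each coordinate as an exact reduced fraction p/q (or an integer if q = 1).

1. E_x = 10  [2·signedArea(EFB) = -276 ∩ EB · AC = -311]
2. E_y = -39/2  [2·signedArea(EFB) = -276 ∩ EB · AC = -311]
   → E = (10, -39/2)

E = (10, -39/2)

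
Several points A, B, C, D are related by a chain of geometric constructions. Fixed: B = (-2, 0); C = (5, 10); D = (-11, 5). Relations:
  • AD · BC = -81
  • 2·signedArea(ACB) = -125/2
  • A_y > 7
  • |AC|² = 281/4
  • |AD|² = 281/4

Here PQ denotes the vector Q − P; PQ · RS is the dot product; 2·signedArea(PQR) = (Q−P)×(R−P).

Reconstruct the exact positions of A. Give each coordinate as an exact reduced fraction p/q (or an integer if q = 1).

A = (-3, 15/2)

1. A_x = -3  [AD · BC = -81 ∩ 2·signedArea(ACB) = -125/2]
2. A_y = 15/2  [AD · BC = -81 ∩ 2·signedArea(ACB) = -125/2]
   → A = (-3, 15/2)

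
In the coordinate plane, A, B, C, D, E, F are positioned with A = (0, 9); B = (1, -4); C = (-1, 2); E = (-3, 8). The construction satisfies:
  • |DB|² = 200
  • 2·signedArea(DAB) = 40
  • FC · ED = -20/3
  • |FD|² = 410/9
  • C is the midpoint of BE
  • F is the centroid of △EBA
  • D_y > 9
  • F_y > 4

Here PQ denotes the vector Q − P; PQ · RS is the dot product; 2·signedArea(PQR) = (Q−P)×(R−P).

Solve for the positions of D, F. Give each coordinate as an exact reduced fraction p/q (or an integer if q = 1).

1. D_x = 3  [line 13·x + 1·y + -49 = 0 ∩ |DB|² = 200]
2. D_y = 10  [line 13·x + 1·y + -49 = 0 ∩ |DB|² = 200]
   → D = (3, 10)
3. F_x = -2/3  [F is the centroid of △EBA]
4. F_y = 13/3  [F is the centroid of △EBA]
   → F = (-2/3, 13/3)

D = (3, 10)
F = (-2/3, 13/3)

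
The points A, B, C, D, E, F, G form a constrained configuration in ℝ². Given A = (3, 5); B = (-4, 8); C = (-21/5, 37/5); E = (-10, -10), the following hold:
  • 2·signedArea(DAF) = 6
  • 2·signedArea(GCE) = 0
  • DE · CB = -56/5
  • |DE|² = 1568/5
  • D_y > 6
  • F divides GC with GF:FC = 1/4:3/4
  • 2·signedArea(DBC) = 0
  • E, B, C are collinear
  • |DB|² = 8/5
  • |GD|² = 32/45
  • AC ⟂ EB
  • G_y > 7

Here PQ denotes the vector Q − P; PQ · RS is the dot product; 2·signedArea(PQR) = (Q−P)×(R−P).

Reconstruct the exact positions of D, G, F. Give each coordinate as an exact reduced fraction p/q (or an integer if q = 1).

D = (-22/5, 34/5)
F = (-83/20, 151/20)
G = (-62/15, 38/5)

1. D_x = -22/5  [2·signedArea(DBC) = 0 ∩ DE · CB = -56/5]
2. D_y = 34/5  [2·signedArea(DBC) = 0 ∩ DE · CB = -56/5]
   → D = (-22/5, 34/5)
3. G_x = -62/15  [line 87/5·x + -29/5·y + 116 = 0 ∩ |GD|² = 32/45]
4. G_y = 38/5  [line 87/5·x + -29/5·y + 116 = 0 ∩ |GD|² = 32/45]
   → G = (-62/15, 38/5)
5. F_x = -83/20  [F divides GC with GF:FC = 1/4:3/4]
6. F_y = 151/20  [F divides GC with GF:FC = 1/4:3/4]
   → F = (-83/20, 151/20)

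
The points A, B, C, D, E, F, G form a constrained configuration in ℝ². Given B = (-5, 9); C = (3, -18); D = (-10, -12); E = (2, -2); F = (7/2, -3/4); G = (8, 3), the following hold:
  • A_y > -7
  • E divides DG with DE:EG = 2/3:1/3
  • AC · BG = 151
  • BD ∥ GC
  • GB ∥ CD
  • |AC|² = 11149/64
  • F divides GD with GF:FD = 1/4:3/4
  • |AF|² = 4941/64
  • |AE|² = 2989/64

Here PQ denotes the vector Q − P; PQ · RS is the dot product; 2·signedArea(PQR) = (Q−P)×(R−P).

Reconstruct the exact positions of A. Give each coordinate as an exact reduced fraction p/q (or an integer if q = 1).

A = (-13/4, -51/8)

1. A_x = -13/4  [line -13·x + 6·y + -4 = 0 ∩ |AC|² = 11149/64]
2. A_y = -51/8  [line -13·x + 6·y + -4 = 0 ∩ |AC|² = 11149/64]
   → A = (-13/4, -51/8)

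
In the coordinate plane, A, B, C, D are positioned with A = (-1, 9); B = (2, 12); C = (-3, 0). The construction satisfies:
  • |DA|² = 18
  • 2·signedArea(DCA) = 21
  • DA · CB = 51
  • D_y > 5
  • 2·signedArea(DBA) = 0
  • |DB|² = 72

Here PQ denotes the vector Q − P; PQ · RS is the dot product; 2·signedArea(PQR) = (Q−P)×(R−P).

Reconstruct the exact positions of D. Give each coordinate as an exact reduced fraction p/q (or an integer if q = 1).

1. D_x = -4  [2·signedArea(DBA) = 0 ∩ 2·signedArea(DCA) = 21]
2. D_y = 6  [2·signedArea(DBA) = 0 ∩ 2·signedArea(DCA) = 21]
   → D = (-4, 6)

D = (-4, 6)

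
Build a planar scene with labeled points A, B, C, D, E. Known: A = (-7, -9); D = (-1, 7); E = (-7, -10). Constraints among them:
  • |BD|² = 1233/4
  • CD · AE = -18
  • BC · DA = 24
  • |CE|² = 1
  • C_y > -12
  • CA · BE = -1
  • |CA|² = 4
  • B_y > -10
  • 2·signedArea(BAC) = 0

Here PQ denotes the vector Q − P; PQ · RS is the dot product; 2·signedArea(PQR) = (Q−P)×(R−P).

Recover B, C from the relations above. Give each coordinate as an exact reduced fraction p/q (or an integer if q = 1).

1. C_y = -11  [CD · AE = -18]
2. C_x = -7  [|CE|² = 1]
   → C = (-7, -11)
3. B_x = -7  [2·signedArea(BAC) = 0 ∩ CA · BE = -1]
4. B_y = -19/2  [2·signedArea(BAC) = 0 ∩ CA · BE = -1]
   → B = (-7, -19/2)

B = (-7, -19/2)
C = (-7, -11)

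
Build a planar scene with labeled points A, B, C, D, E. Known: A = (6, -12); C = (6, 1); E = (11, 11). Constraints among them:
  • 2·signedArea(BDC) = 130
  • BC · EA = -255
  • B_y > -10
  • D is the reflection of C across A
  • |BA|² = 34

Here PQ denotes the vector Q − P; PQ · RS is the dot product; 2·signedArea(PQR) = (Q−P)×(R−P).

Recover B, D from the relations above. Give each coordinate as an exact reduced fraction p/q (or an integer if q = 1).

B = (1, -9)
D = (6, -25)

1. B_x = 1  [line 5·x + 23·y + 202 = 0 ∩ |BA|² = 34]
2. B_y = -9  [line 5·x + 23·y + 202 = 0 ∩ |BA|² = 34]
   → B = (1, -9)
3. D_x = 6  [2·signedArea(BDC) = 130 ∩ D is the reflection of C across A]
4. D_y = -25  [2·signedArea(BDC) = 130 ∩ D is the reflection of C across A]
   → D = (6, -25)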